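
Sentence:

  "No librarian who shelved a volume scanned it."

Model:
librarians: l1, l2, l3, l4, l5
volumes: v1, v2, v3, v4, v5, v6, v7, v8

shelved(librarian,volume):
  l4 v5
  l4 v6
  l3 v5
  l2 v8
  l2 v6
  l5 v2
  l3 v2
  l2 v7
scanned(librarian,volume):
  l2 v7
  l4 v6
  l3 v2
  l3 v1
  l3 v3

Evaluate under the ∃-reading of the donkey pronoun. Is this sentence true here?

"it" takes "a volume" as antecedent — a donkey pronoun bound across the clause boundary.
Truth condition: for no (l,v) with shelved(l,v) does scanned(l,v) hold.
Restrictor pairs — does the scope hold? (l2,v6):fails  (l2,v7):holds  (l2,v8):fails  (l3,v2):holds  (l3,v5):fails  (l4,v5):fails  (l4,v6):holds  (l5,v2):fails
Scope holds for 3 pair(s), so the sentence is false.

False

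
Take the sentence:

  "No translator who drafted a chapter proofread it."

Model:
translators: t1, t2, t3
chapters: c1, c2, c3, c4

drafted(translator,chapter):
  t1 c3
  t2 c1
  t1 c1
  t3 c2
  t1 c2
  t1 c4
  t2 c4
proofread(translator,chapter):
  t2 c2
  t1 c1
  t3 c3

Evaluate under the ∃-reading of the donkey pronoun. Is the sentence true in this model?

False

"it" takes "a chapter" as antecedent — a donkey pronoun bound across the clause boundary.
Truth condition: for no (t,c) with drafted(t,c) does proofread(t,c) hold.
Restrictor pairs — does the scope hold? (t1,c1):holds  (t1,c2):fails  (t1,c3):fails  (t1,c4):fails  (t2,c1):fails  (t2,c4):fails  (t3,c2):fails
Scope holds for 1 pair(s), so the sentence is false.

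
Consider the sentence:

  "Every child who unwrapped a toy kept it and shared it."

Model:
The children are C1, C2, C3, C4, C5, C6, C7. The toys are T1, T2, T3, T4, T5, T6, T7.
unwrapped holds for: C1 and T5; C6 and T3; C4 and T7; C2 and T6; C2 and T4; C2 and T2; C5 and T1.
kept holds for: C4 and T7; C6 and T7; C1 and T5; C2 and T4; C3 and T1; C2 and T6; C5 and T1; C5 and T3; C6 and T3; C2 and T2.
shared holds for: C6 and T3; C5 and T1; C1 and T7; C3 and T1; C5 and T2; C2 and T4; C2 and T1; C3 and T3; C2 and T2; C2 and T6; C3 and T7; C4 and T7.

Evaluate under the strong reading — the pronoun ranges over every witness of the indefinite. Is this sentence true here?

"it" takes "a toy" as antecedent — a donkey pronoun bound across the clause boundary.
Strong reading: for every (c,t) with unwrapped(c,t), kept(c,t) ∧ shared(c,t).
Restrictor pairs: (C1,T5) ✗  (C2,T2) ✓  (C2,T4) ✓  (C2,T6) ✓  (C4,T7) ✓  (C5,T1) ✓  (C6,T3) ✓
Counterexample: (C1,T5) is in unwrapped but fails the scope.

False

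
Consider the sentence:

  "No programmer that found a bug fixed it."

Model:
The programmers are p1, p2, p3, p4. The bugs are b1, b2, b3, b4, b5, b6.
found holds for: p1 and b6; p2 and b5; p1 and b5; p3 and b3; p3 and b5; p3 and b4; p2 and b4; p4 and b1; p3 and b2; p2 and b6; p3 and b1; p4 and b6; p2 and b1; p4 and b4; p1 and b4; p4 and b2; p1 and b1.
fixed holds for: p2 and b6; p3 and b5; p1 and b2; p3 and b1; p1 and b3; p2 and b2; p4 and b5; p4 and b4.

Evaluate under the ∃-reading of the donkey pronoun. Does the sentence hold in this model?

False

"it" takes "a bug" as antecedent — a donkey pronoun bound across the clause boundary.
Truth condition: for no (p,b) with found(p,b) does fixed(p,b) hold.
Restrictor pairs — does the scope hold? (p1,b1):fails  (p1,b4):fails  (p1,b5):fails  (p1,b6):fails  (p2,b1):fails  (p2,b4):fails  (p2,b5):fails  (p2,b6):holds  (p3,b1):holds  (p3,b2):fails  (p3,b3):fails  (p3,b4):fails  (p3,b5):holds  (p4,b1):fails  (p4,b2):fails  (p4,b4):holds  (p4,b6):fails
Scope holds for 4 pair(s), so the sentence is false.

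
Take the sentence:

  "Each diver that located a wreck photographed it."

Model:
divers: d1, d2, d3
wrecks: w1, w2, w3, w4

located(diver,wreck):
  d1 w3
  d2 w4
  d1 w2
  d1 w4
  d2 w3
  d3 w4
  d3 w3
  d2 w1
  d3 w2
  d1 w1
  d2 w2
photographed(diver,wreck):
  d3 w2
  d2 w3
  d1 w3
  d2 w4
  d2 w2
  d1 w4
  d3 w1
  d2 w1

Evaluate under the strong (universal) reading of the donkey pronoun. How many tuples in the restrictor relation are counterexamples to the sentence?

4

"it" takes "a wreck" as antecedent — a donkey pronoun bound across the clause boundary.
Strong reading: for every (d,w) with located(d,w), photographed(d,w).
Restrictor pairs: (d1,w1) ✗  (d1,w2) ✗  (d1,w3) ✓  (d1,w4) ✓  (d2,w1) ✓  (d2,w2) ✓  (d2,w3) ✓  (d2,w4) ✓  (d3,w2) ✓  (d3,w3) ✗  (d3,w4) ✗
Counterexamples (restrictor pairs failing the scope): 4.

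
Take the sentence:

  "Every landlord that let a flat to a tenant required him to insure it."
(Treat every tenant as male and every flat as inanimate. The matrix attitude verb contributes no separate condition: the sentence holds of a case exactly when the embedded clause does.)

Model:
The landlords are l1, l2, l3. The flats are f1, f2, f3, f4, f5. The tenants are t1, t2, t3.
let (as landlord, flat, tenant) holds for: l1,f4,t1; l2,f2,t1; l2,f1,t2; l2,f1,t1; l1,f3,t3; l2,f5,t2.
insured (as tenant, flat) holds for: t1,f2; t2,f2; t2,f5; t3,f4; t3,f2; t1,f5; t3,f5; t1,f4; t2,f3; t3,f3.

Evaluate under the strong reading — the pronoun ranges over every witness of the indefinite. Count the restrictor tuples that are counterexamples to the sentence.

"him" takes "a tenant" as antecedent and "it" takes "a flat"; both are donkey pronouns co-varying with the restrictor.
Strong reading: for every (l,f,t) with let(l,f,t), insured(t,f).
Restrictor triples: (l1,f3,t3)→insured(t3,f3) ✓  (l1,f4,t1)→insured(t1,f4) ✓  (l2,f1,t1)→insured(t1,f1) ✗  (l2,f1,t2)→insured(t2,f1) ✗  (l2,f2,t1)→insured(t1,f2) ✓  (l2,f5,t2)→insured(t2,f5) ✓
Counterexamples (restrictor triples failing the scope): 2.

2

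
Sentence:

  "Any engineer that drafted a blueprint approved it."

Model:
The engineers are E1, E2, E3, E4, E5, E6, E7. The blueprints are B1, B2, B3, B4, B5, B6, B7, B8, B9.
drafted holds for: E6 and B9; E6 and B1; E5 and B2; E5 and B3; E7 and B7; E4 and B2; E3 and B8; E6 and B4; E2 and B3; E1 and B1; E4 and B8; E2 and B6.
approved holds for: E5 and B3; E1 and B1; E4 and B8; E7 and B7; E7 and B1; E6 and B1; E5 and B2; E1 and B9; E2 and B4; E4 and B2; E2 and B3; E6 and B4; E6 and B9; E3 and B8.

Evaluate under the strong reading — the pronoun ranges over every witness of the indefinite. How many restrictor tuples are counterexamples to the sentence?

1

"it" takes "a blueprint" as antecedent — a donkey pronoun bound across the clause boundary.
Strong reading: for every (e,b) with drafted(e,b), approved(e,b).
Restrictor pairs: (E1,B1) ✓  (E2,B3) ✓  (E2,B6) ✗  (E3,B8) ✓  (E4,B2) ✓  (E4,B8) ✓  (E5,B2) ✓  (E5,B3) ✓  (E6,B1) ✓  (E6,B4) ✓  (E6,B9) ✓  (E7,B7) ✓
Counterexamples (restrictor pairs failing the scope): 1.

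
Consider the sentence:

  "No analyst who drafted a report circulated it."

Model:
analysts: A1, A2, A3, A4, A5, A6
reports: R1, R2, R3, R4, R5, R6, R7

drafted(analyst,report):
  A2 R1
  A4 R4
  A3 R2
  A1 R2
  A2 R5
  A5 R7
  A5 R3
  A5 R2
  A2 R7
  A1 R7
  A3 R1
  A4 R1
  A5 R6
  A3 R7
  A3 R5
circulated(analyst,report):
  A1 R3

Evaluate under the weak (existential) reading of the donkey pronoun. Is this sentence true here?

True

"it" takes "a report" as antecedent — a donkey pronoun bound across the clause boundary.
Truth condition: for no (a,r) with drafted(a,r) does circulated(a,r) hold.
Restrictor pairs — does the scope hold? (A1,R2):fails  (A1,R7):fails  (A2,R1):fails  (A2,R5):fails  (A2,R7):fails  (A3,R1):fails  (A3,R2):fails  (A3,R5):fails  (A3,R7):fails  (A4,R1):fails  (A4,R4):fails  (A5,R2):fails  (A5,R3):fails  (A5,R6):fails  (A5,R7):fails
Scope holds for no restrictor pair, so the sentence is true.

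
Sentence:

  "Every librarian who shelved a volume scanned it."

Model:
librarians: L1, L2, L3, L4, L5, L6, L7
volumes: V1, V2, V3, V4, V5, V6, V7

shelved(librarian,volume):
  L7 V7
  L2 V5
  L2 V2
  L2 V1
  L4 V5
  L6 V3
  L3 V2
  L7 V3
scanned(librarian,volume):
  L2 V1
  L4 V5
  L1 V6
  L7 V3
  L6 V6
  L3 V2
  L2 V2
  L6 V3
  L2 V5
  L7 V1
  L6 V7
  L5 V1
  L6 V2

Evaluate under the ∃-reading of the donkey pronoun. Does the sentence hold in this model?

True

"it" takes "a volume" as antecedent — a donkey pronoun bound across the clause boundary.
Weak reading: every librarian l with some shelved-volume has at least one shelved-volume v such that scanned(l,v).
Per librarian: L2:✓  L3:✓  L4:✓  L6:✓  L7:✓
Every librarian in the restrictor has a witness.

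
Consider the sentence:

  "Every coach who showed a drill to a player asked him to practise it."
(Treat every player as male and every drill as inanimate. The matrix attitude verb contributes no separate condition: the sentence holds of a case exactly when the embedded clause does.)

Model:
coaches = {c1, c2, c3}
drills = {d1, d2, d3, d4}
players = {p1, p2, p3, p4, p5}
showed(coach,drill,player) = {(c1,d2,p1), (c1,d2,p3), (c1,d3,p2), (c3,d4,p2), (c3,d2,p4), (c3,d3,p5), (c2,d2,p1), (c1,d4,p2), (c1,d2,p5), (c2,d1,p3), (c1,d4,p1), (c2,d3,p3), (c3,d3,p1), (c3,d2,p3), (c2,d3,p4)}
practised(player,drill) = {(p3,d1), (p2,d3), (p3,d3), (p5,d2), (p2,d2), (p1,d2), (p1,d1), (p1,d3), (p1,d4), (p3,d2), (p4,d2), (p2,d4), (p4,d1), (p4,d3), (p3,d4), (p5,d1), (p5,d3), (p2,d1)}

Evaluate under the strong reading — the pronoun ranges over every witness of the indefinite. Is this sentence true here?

"him" takes "a player" as antecedent and "it" takes "a drill"; both are donkey pronouns co-varying with the restrictor.
Strong reading: for every (c,d,p) with showed(c,d,p), practised(p,d).
Restrictor triples: (c1,d2,p1)→practised(p1,d2) ✓  (c1,d2,p3)→practised(p3,d2) ✓  (c1,d2,p5)→practised(p5,d2) ✓  (c1,d3,p2)→practised(p2,d3) ✓  (c1,d4,p1)→practised(p1,d4) ✓  (c1,d4,p2)→practised(p2,d4) ✓  (c2,d1,p3)→practised(p3,d1) ✓  (c2,d2,p1)→practised(p1,d2) ✓  (c2,d3,p3)→practised(p3,d3) ✓  (c2,d3,p4)→practised(p4,d3) ✓  (c3,d2,p3)→practised(p3,d2) ✓  (c3,d2,p4)→practised(p4,d2) ✓  (c3,d3,p1)→practised(p1,d3) ✓  (c3,d3,p5)→practised(p5,d3) ✓  (c3,d4,p2)→practised(p2,d4) ✓
Every restrictor triple satisfies the scope.

True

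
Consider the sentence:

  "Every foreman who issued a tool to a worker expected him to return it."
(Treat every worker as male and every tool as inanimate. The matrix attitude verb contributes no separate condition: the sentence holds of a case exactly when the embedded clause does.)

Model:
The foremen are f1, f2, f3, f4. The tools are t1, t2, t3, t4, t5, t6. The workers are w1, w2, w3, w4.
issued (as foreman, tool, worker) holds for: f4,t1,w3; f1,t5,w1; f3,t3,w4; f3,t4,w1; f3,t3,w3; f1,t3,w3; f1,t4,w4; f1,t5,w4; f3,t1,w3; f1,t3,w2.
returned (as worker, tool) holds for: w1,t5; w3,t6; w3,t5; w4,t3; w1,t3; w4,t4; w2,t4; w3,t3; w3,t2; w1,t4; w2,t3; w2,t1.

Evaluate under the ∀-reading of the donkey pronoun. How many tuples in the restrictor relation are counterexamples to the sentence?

3

"him" takes "a worker" as antecedent and "it" takes "a tool"; both are donkey pronouns co-varying with the restrictor.
Strong reading: for every (f,t,w) with issued(f,t,w), returned(w,t).
Restrictor triples: (f1,t3,w2)→returned(w2,t3) ✓  (f1,t3,w3)→returned(w3,t3) ✓  (f1,t4,w4)→returned(w4,t4) ✓  (f1,t5,w1)→returned(w1,t5) ✓  (f1,t5,w4)→returned(w4,t5) ✗  (f3,t1,w3)→returned(w3,t1) ✗  (f3,t3,w3)→returned(w3,t3) ✓  (f3,t3,w4)→returned(w4,t3) ✓  (f3,t4,w1)→returned(w1,t4) ✓  (f4,t1,w3)→returned(w3,t1) ✗
Counterexamples (restrictor triples failing the scope): 3.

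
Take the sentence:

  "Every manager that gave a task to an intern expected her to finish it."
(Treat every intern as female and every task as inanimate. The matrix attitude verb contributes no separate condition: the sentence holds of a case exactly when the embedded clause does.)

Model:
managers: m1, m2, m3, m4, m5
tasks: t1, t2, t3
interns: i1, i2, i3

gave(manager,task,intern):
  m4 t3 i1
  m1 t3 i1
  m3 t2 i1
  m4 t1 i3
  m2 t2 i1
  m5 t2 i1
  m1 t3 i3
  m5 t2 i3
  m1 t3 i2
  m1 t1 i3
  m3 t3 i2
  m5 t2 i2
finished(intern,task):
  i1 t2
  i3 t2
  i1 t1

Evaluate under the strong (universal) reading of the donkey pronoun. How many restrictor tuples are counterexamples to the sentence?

"her" takes "an intern" as antecedent and "it" takes "a task"; both are donkey pronouns co-varying with the restrictor.
Strong reading: for every (m,t,i) with gave(m,t,i), finished(i,t).
Restrictor triples: (m1,t1,i3)→finished(i3,t1) ✗  (m1,t3,i1)→finished(i1,t3) ✗  (m1,t3,i2)→finished(i2,t3) ✗  (m1,t3,i3)→finished(i3,t3) ✗  (m2,t2,i1)→finished(i1,t2) ✓  (m3,t2,i1)→finished(i1,t2) ✓  (m3,t3,i2)→finished(i2,t3) ✗  (m4,t1,i3)→finished(i3,t1) ✗  (m4,t3,i1)→finished(i1,t3) ✗  (m5,t2,i1)→finished(i1,t2) ✓  (m5,t2,i2)→finished(i2,t2) ✗  (m5,t2,i3)→finished(i3,t2) ✓
Counterexamples (restrictor triples failing the scope): 8.

8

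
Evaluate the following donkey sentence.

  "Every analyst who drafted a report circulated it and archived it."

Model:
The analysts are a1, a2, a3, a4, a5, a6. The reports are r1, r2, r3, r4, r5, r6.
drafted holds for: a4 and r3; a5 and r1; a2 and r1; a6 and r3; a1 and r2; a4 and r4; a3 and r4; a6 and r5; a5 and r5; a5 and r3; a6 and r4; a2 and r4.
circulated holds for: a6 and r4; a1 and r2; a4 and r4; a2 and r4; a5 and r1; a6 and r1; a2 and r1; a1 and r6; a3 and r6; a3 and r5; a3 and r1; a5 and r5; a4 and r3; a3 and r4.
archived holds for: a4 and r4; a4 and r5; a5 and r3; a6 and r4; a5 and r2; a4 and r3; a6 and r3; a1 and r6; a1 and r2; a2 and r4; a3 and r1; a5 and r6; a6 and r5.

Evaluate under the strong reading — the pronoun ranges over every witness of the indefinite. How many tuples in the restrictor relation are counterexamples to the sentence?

7

"it" takes "a report" as antecedent — a donkey pronoun bound across the clause boundary.
Strong reading: for every (a,r) with drafted(a,r), circulated(a,r) ∧ archived(a,r).
Restrictor pairs: (a1,r2) ✓  (a2,r1) ✗  (a2,r4) ✓  (a3,r4) ✗  (a4,r3) ✓  (a4,r4) ✓  (a5,r1) ✗  (a5,r3) ✗  (a5,r5) ✗  (a6,r3) ✗  (a6,r4) ✓  (a6,r5) ✗
Counterexamples (restrictor pairs failing the scope): 7.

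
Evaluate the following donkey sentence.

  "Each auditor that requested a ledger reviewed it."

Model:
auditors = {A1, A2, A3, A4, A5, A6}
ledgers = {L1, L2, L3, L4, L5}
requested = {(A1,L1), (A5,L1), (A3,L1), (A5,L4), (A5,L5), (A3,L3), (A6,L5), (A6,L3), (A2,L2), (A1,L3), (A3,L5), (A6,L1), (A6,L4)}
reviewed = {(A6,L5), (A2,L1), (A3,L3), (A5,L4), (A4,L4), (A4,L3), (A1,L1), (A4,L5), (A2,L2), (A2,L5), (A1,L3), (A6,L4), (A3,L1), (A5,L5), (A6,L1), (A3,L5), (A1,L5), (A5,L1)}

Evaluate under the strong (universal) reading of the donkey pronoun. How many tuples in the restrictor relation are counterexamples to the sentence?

"it" takes "a ledger" as antecedent — a donkey pronoun bound across the clause boundary.
Strong reading: for every (a,l) with requested(a,l), reviewed(a,l).
Restrictor pairs: (A1,L1) ✓  (A1,L3) ✓  (A2,L2) ✓  (A3,L1) ✓  (A3,L3) ✓  (A3,L5) ✓  (A5,L1) ✓  (A5,L4) ✓  (A5,L5) ✓  (A6,L1) ✓  (A6,L3) ✗  (A6,L4) ✓  (A6,L5) ✓
Counterexamples (restrictor pairs failing the scope): 1.

1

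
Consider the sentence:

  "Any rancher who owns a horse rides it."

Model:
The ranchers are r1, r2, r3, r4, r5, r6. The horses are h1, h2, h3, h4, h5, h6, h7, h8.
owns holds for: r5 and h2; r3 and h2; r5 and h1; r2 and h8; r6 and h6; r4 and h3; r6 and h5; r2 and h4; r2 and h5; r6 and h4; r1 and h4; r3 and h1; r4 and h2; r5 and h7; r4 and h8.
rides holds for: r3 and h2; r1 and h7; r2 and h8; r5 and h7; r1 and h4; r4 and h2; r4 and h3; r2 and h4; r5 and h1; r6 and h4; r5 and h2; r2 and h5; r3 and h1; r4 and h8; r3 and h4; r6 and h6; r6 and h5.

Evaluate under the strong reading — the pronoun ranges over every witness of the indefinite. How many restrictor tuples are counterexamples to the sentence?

0

"it" takes "a horse" as antecedent — a donkey pronoun bound across the clause boundary.
Strong reading: for every (r,h) with owns(r,h), rides(r,h).
Restrictor pairs: (r1,h4) ✓  (r2,h4) ✓  (r2,h5) ✓  (r2,h8) ✓  (r3,h1) ✓  (r3,h2) ✓  (r4,h2) ✓  (r4,h3) ✓  (r4,h8) ✓  (r5,h1) ✓  (r5,h2) ✓  (r5,h7) ✓  (r6,h4) ✓  (r6,h5) ✓  (r6,h6) ✓
Counterexamples (restrictor pairs failing the scope): 0.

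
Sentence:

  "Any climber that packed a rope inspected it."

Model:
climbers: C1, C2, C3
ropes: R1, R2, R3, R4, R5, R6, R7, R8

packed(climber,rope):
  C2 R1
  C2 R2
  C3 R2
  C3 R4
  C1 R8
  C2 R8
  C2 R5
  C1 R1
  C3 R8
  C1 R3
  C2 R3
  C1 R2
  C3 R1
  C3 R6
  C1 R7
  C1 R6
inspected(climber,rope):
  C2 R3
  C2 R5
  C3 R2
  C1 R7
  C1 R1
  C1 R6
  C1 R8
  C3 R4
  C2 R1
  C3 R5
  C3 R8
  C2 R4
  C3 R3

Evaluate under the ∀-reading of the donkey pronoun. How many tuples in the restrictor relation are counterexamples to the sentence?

"it" takes "a rope" as antecedent — a donkey pronoun bound across the clause boundary.
Strong reading: for every (c,r) with packed(c,r), inspected(c,r).
Restrictor pairs: (C1,R1) ✓  (C1,R2) ✗  (C1,R3) ✗  (C1,R6) ✓  (C1,R7) ✓  (C1,R8) ✓  (C2,R1) ✓  (C2,R2) ✗  (C2,R3) ✓  (C2,R5) ✓  (C2,R8) ✗  (C3,R1) ✗  (C3,R2) ✓  (C3,R4) ✓  (C3,R6) ✗  (C3,R8) ✓
Counterexamples (restrictor pairs failing the scope): 6.

6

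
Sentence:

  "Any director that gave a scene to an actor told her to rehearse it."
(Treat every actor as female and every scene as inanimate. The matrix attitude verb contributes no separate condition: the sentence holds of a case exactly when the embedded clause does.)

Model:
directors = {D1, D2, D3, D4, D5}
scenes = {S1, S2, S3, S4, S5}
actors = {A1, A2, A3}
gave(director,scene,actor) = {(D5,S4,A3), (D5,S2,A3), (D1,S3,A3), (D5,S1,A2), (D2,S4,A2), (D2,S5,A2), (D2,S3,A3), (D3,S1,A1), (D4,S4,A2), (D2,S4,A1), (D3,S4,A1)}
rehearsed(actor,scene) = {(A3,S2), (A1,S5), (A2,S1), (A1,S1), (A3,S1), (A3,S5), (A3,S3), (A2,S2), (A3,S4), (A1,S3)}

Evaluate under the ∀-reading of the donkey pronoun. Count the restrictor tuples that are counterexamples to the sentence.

5

"her" takes "an actor" as antecedent and "it" takes "a scene"; both are donkey pronouns co-varying with the restrictor.
Strong reading: for every (d,s,a) with gave(d,s,a), rehearsed(a,s).
Restrictor triples: (D1,S3,A3)→rehearsed(A3,S3) ✓  (D2,S3,A3)→rehearsed(A3,S3) ✓  (D2,S4,A1)→rehearsed(A1,S4) ✗  (D2,S4,A2)→rehearsed(A2,S4) ✗  (D2,S5,A2)→rehearsed(A2,S5) ✗  (D3,S1,A1)→rehearsed(A1,S1) ✓  (D3,S4,A1)→rehearsed(A1,S4) ✗  (D4,S4,A2)→rehearsed(A2,S4) ✗  (D5,S1,A2)→rehearsed(A2,S1) ✓  (D5,S2,A3)→rehearsed(A3,S2) ✓  (D5,S4,A3)→rehearsed(A3,S4) ✓
Counterexamples (restrictor triples failing the scope): 5.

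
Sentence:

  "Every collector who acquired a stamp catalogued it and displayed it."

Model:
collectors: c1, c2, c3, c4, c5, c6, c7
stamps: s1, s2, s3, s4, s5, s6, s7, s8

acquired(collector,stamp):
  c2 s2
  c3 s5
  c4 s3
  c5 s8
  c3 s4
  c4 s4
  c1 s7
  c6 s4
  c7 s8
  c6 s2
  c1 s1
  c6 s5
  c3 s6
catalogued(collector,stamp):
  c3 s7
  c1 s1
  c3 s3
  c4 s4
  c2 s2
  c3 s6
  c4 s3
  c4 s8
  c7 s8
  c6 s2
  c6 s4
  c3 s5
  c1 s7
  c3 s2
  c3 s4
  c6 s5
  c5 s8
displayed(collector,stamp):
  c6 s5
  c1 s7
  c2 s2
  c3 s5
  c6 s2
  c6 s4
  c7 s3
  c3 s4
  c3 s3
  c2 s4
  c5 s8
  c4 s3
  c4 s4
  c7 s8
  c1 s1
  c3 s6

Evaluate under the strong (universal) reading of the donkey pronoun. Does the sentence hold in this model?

"it" takes "a stamp" as antecedent — a donkey pronoun bound across the clause boundary.
Strong reading: for every (c,s) with acquired(c,s), catalogued(c,s) ∧ displayed(c,s).
Restrictor pairs: (c1,s1) ✓  (c1,s7) ✓  (c2,s2) ✓  (c3,s4) ✓  (c3,s5) ✓  (c3,s6) ✓  (c4,s3) ✓  (c4,s4) ✓  (c5,s8) ✓  (c6,s2) ✓  (c6,s4) ✓  (c6,s5) ✓  (c7,s8) ✓
Every restrictor pair satisfies the scope.

True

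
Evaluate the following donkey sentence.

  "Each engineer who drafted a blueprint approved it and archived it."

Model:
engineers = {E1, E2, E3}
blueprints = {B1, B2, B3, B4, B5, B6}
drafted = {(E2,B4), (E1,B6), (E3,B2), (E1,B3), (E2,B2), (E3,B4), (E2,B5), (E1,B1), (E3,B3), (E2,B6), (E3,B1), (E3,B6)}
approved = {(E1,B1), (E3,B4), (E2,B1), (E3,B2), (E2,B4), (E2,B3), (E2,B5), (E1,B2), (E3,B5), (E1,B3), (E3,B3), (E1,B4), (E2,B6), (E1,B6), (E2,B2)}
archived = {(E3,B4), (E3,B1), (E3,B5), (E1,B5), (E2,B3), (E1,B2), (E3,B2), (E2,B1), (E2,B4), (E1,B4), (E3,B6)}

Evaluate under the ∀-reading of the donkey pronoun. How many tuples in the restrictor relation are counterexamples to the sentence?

9

"it" takes "a blueprint" as antecedent — a donkey pronoun bound across the clause boundary.
Strong reading: for every (e,b) with drafted(e,b), approved(e,b) ∧ archived(e,b).
Restrictor pairs: (E1,B1) ✗  (E1,B3) ✗  (E1,B6) ✗  (E2,B2) ✗  (E2,B4) ✓  (E2,B5) ✗  (E2,B6) ✗  (E3,B1) ✗  (E3,B2) ✓  (E3,B3) ✗  (E3,B4) ✓  (E3,B6) ✗
Counterexamples (restrictor pairs failing the scope): 9.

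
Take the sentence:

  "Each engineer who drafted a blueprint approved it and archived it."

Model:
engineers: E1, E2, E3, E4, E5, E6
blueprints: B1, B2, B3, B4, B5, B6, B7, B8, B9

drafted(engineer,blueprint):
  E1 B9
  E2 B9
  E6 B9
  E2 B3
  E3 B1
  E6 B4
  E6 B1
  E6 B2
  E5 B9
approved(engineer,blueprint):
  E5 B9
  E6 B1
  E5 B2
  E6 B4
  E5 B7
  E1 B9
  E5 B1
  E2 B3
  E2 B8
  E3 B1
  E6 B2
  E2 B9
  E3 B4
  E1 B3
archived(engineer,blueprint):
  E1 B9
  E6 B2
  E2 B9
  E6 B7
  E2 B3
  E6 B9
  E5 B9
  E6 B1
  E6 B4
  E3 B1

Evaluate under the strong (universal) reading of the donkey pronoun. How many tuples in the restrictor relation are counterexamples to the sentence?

"it" takes "a blueprint" as antecedent — a donkey pronoun bound across the clause boundary.
Strong reading: for every (e,b) with drafted(e,b), approved(e,b) ∧ archived(e,b).
Restrictor pairs: (E1,B9) ✓  (E2,B3) ✓  (E2,B9) ✓  (E3,B1) ✓  (E5,B9) ✓  (E6,B1) ✓  (E6,B2) ✓  (E6,B4) ✓  (E6,B9) ✗
Counterexamples (restrictor pairs failing the scope): 1.

1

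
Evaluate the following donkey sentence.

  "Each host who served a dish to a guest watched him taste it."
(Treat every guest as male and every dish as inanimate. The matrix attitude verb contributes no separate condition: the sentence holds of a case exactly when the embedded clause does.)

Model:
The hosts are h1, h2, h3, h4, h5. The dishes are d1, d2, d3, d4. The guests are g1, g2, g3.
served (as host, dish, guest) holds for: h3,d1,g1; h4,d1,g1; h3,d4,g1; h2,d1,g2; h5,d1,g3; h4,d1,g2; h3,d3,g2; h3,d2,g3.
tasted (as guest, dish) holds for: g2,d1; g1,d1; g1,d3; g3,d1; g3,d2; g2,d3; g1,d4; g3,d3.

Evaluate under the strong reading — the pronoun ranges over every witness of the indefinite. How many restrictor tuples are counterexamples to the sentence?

"him" takes "a guest" as antecedent and "it" takes "a dish"; both are donkey pronouns co-varying with the restrictor.
Strong reading: for every (h,d,g) with served(h,d,g), tasted(g,d).
Restrictor triples: (h2,d1,g2)→tasted(g2,d1) ✓  (h3,d1,g1)→tasted(g1,d1) ✓  (h3,d2,g3)→tasted(g3,d2) ✓  (h3,d3,g2)→tasted(g2,d3) ✓  (h3,d4,g1)→tasted(g1,d4) ✓  (h4,d1,g1)→tasted(g1,d1) ✓  (h4,d1,g2)→tasted(g2,d1) ✓  (h5,d1,g3)→tasted(g3,d1) ✓
Counterexamples (restrictor triples failing the scope): 0.

0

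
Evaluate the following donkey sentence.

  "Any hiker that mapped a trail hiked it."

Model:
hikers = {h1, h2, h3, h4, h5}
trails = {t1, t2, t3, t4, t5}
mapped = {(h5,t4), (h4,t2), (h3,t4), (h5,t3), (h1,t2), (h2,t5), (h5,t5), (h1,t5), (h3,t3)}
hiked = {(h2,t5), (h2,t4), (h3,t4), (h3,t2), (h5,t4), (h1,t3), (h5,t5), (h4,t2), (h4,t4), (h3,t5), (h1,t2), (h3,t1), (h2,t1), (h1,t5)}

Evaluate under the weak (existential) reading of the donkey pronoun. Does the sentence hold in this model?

"it" takes "a trail" as antecedent — a donkey pronoun bound across the clause boundary.
Weak reading: every hiker h with some mapped-trail has at least one mapped-trail t such that hiked(h,t).
Per hiker: h1:✓  h2:✓  h3:✓  h4:✓  h5:✓
Every hiker in the restrictor has a witness.

True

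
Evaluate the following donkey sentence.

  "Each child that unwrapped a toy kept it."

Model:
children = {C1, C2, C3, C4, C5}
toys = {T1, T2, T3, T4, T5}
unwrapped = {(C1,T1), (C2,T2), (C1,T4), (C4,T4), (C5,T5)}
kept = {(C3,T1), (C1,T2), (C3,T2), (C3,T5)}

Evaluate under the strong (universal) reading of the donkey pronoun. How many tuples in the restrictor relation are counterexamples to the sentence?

5

"it" takes "a toy" as antecedent — a donkey pronoun bound across the clause boundary.
Strong reading: for every (c,t) with unwrapped(c,t), kept(c,t).
Restrictor pairs: (C1,T1) ✗  (C1,T4) ✗  (C2,T2) ✗  (C4,T4) ✗  (C5,T5) ✗
Counterexamples (restrictor pairs failing the scope): 5.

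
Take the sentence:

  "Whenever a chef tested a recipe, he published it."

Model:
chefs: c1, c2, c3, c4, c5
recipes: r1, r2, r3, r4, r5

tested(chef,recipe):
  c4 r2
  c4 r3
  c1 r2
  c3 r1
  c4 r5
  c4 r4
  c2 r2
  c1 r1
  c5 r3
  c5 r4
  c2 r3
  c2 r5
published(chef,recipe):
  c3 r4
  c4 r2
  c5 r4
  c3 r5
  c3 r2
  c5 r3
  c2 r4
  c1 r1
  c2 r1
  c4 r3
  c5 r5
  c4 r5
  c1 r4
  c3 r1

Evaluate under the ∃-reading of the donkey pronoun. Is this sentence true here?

False

"it" takes "a recipe" as antecedent — a donkey pronoun bound across the clause boundary.
Weak reading: every chef c with some tested-recipe has at least one tested-recipe r such that published(c,r).
Per chef: c1:✓  c2:✗  c3:✓  c4:✓  c5:✓
c2 has no witness among its tested-recipes.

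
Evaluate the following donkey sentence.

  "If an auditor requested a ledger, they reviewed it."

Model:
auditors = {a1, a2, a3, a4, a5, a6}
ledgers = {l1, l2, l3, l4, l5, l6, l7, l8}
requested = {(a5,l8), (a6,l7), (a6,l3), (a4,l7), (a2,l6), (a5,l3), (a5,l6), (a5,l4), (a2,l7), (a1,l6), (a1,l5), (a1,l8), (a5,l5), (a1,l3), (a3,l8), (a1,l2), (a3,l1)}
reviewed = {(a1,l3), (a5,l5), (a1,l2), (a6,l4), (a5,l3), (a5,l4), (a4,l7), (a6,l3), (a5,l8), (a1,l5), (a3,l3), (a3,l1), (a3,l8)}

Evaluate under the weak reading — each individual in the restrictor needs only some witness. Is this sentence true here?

False

"it" takes "a ledger" as antecedent — a donkey pronoun bound across the clause boundary.
Weak reading: every auditor a with some requested-ledger has at least one requested-ledger l such that reviewed(a,l).
Per auditor: a1:✓  a2:✗  a3:✓  a4:✓  a5:✓  a6:✓
a2 has no witness among its requested-ledgers.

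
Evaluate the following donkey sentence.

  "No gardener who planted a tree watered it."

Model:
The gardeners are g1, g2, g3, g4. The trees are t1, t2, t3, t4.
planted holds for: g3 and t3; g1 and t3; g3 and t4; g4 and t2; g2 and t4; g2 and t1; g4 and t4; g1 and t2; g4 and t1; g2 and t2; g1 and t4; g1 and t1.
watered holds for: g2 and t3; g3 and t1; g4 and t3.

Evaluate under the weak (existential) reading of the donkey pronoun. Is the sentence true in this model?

True

"it" takes "a tree" as antecedent — a donkey pronoun bound across the clause boundary.
Truth condition: for no (g,t) with planted(g,t) does watered(g,t) hold.
Restrictor pairs — does the scope hold? (g1,t1):fails  (g1,t2):fails  (g1,t3):fails  (g1,t4):fails  (g2,t1):fails  (g2,t2):fails  (g2,t4):fails  (g3,t3):fails  (g3,t4):fails  (g4,t1):fails  (g4,t2):fails  (g4,t4):fails
Scope holds for no restrictor pair, so the sentence is true.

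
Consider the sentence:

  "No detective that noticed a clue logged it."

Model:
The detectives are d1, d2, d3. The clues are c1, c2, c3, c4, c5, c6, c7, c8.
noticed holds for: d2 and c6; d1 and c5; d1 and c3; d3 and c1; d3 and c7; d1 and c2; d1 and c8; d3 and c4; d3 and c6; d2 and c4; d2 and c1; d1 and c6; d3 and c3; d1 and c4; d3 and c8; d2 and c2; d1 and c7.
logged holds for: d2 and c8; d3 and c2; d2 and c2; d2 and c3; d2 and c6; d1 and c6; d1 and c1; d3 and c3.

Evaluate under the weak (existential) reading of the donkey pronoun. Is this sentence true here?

False

"it" takes "a clue" as antecedent — a donkey pronoun bound across the clause boundary.
Truth condition: for no (d,c) with noticed(d,c) does logged(d,c) hold.
Restrictor pairs — does the scope hold? (d1,c2):fails  (d1,c3):fails  (d1,c4):fails  (d1,c5):fails  (d1,c6):holds  (d1,c7):fails  (d1,c8):fails  (d2,c1):fails  (d2,c2):holds  (d2,c4):fails  (d2,c6):holds  (d3,c1):fails  (d3,c3):holds  (d3,c4):fails  (d3,c6):fails  (d3,c7):fails  (d3,c8):fails
Scope holds for 4 pair(s), so the sentence is false.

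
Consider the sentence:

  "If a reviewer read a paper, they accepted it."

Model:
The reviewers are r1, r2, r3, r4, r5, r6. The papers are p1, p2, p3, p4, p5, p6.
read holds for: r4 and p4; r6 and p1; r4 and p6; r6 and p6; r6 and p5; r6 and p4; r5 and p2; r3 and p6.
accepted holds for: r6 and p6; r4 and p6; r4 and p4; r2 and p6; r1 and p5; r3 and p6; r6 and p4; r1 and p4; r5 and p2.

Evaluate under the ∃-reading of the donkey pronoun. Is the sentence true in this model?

True

"it" takes "a paper" as antecedent — a donkey pronoun bound across the clause boundary.
Weak reading: every reviewer r with some read-paper has at least one read-paper p such that accepted(r,p).
Per reviewer: r3:✓  r4:✓  r5:✓  r6:✓
Every reviewer in the restrictor has a witness.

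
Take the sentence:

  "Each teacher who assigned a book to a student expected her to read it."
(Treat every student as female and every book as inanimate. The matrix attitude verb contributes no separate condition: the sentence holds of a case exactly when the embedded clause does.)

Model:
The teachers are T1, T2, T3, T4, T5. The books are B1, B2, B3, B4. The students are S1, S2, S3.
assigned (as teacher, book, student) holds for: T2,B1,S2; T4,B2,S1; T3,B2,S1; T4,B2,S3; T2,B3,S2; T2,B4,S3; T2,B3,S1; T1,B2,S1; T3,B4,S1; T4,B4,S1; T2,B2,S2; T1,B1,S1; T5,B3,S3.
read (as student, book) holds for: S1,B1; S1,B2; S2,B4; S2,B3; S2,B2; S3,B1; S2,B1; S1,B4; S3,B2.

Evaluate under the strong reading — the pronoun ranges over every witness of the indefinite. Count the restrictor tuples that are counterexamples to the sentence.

"her" takes "a student" as antecedent and "it" takes "a book"; both are donkey pronouns co-varying with the restrictor.
Strong reading: for every (t,b,s) with assigned(t,b,s), read(s,b).
Restrictor triples: (T1,B1,S1)→read(S1,B1) ✓  (T1,B2,S1)→read(S1,B2) ✓  (T2,B1,S2)→read(S2,B1) ✓  (T2,B2,S2)→read(S2,B2) ✓  (T2,B3,S1)→read(S1,B3) ✗  (T2,B3,S2)→read(S2,B3) ✓  (T2,B4,S3)→read(S3,B4) ✗  (T3,B2,S1)→read(S1,B2) ✓  (T3,B4,S1)→read(S1,B4) ✓  (T4,B2,S1)→read(S1,B2) ✓  (T4,B2,S3)→read(S3,B2) ✓  (T4,B4,S1)→read(S1,B4) ✓  (T5,B3,S3)→read(S3,B3) ✗
Counterexamples (restrictor triples failing the scope): 3.

3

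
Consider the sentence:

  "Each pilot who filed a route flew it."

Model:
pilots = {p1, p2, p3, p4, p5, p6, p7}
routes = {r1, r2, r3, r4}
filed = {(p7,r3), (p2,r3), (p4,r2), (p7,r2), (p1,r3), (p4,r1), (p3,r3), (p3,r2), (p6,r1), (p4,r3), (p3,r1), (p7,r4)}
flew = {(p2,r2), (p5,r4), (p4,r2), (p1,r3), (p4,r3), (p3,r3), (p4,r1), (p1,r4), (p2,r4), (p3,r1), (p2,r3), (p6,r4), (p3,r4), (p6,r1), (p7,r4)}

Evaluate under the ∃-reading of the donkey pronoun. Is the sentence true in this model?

True

"it" takes "a route" as antecedent — a donkey pronoun bound across the clause boundary.
Weak reading: every pilot p with some filed-route has at least one filed-route r such that flew(p,r).
Per pilot: p1:✓  p2:✓  p3:✓  p4:✓  p6:✓  p7:✓
Every pilot in the restrictor has a witness.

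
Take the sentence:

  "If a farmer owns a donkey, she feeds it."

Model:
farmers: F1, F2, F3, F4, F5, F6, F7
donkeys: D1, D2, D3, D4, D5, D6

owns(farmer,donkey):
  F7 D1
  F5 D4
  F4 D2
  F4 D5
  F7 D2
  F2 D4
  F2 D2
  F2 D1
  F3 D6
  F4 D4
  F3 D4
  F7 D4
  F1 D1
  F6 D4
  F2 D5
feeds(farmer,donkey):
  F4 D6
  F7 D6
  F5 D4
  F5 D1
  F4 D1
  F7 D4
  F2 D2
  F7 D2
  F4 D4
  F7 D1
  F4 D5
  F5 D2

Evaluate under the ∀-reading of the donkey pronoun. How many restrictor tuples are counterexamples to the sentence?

8

"it" takes "a donkey" as antecedent — a donkey pronoun bound across the clause boundary.
Strong reading: for every (f,d) with owns(f,d), feeds(f,d).
Restrictor pairs: (F1,D1) ✗  (F2,D1) ✗  (F2,D2) ✓  (F2,D4) ✗  (F2,D5) ✗  (F3,D4) ✗  (F3,D6) ✗  (F4,D2) ✗  (F4,D4) ✓  (F4,D5) ✓  (F5,D4) ✓  (F6,D4) ✗  (F7,D1) ✓  (F7,D2) ✓  (F7,D4) ✓
Counterexamples (restrictor pairs failing the scope): 8.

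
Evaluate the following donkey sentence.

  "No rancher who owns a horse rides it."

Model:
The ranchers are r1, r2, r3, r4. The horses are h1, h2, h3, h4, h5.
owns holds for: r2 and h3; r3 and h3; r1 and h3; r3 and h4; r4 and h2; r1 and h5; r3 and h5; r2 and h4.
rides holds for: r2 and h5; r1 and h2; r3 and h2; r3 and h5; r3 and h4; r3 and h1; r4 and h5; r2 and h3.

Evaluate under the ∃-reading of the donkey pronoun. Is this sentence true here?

False

"it" takes "a horse" as antecedent — a donkey pronoun bound across the clause boundary.
Truth condition: for no (r,h) with owns(r,h) does rides(r,h) hold.
Restrictor pairs — does the scope hold? (r1,h3):fails  (r1,h5):fails  (r2,h3):holds  (r2,h4):fails  (r3,h3):fails  (r3,h4):holds  (r3,h5):holds  (r4,h2):fails
Scope holds for 3 pair(s), so the sentence is false.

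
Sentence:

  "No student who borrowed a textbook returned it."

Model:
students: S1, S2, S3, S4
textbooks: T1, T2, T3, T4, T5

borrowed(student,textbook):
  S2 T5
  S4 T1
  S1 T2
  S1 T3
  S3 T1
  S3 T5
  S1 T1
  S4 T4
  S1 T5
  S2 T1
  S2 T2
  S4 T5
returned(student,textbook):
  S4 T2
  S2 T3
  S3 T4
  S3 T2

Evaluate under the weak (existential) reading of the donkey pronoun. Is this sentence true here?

True

"it" takes "a textbook" as antecedent — a donkey pronoun bound across the clause boundary.
Truth condition: for no (s,t) with borrowed(s,t) does returned(s,t) hold.
Restrictor pairs — does the scope hold? (S1,T1):fails  (S1,T2):fails  (S1,T3):fails  (S1,T5):fails  (S2,T1):fails  (S2,T2):fails  (S2,T5):fails  (S3,T1):fails  (S3,T5):fails  (S4,T1):fails  (S4,T4):fails  (S4,T5):fails
Scope holds for no restrictor pair, so the sentence is true.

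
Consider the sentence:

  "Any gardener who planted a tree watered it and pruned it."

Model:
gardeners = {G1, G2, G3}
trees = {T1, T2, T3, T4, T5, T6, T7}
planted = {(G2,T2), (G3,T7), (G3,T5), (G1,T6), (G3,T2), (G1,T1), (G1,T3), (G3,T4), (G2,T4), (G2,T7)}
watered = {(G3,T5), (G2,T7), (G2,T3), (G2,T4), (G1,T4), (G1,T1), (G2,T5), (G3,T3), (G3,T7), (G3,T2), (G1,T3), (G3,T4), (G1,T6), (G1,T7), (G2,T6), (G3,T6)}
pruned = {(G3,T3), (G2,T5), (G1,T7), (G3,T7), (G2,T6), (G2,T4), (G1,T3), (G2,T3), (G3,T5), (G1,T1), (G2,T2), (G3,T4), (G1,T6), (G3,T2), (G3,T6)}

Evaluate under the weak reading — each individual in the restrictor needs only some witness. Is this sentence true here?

True

"it" takes "a tree" as antecedent — a donkey pronoun bound across the clause boundary.
Weak reading: every gardener g with some planted-tree has at least one planted-tree t such that watered(g,t) ∧ pruned(g,t).
Per gardener: G1:✓  G2:✓  G3:✓
Every gardener in the restrictor has a witness.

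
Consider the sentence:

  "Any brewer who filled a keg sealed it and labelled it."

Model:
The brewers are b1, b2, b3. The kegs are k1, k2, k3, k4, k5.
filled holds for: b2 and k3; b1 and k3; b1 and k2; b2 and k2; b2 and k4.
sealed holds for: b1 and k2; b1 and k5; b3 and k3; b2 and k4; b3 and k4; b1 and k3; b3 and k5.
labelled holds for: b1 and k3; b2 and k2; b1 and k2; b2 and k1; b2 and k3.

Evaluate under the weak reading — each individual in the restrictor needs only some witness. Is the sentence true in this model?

False

"it" takes "a keg" as antecedent — a donkey pronoun bound across the clause boundary.
Weak reading: every brewer b with some filled-keg has at least one filled-keg k such that sealed(b,k) ∧ labelled(b,k).
Per brewer: b1:✓  b2:✗
b2 has no witness among its filled-kegs.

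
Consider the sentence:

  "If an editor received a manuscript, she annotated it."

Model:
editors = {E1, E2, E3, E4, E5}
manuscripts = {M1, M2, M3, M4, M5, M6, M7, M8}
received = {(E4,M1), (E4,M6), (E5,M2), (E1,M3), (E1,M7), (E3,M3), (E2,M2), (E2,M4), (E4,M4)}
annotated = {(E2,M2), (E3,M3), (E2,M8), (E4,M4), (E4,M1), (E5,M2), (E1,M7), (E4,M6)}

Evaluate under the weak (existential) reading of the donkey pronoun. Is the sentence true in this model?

True

"it" takes "a manuscript" as antecedent — a donkey pronoun bound across the clause boundary.
Weak reading: every editor e with some received-manuscript has at least one received-manuscript m such that annotated(e,m).
Per editor: E1:✓  E2:✓  E3:✓  E4:✓  E5:✓
Every editor in the restrictor has a witness.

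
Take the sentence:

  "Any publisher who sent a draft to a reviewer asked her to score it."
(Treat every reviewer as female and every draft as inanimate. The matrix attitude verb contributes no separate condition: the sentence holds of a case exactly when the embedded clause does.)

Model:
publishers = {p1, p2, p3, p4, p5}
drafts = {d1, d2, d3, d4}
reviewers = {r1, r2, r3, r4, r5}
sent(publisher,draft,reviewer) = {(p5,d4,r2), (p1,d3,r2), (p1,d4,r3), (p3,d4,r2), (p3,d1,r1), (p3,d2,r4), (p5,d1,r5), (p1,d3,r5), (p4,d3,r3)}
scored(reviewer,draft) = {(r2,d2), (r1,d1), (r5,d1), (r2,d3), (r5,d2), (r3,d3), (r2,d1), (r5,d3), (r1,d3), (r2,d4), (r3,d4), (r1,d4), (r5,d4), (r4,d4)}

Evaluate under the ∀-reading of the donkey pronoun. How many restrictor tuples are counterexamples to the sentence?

"her" takes "a reviewer" as antecedent and "it" takes "a draft"; both are donkey pronouns co-varying with the restrictor.
Strong reading: for every (p,d,r) with sent(p,d,r), scored(r,d).
Restrictor triples: (p1,d3,r2)→scored(r2,d3) ✓  (p1,d3,r5)→scored(r5,d3) ✓  (p1,d4,r3)→scored(r3,d4) ✓  (p3,d1,r1)→scored(r1,d1) ✓  (p3,d2,r4)→scored(r4,d2) ✗  (p3,d4,r2)→scored(r2,d4) ✓  (p4,d3,r3)→scored(r3,d3) ✓  (p5,d1,r5)→scored(r5,d1) ✓  (p5,d4,r2)→scored(r2,d4) ✓
Counterexamples (restrictor triples failing the scope): 1.

1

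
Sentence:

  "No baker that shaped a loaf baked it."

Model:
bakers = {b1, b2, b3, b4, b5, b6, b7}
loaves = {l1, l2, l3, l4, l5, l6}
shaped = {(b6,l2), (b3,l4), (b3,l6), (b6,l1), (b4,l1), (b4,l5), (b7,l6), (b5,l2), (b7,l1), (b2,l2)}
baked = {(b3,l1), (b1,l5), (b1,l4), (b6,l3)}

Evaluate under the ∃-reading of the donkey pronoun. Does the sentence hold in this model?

"it" takes "a loaf" as antecedent — a donkey pronoun bound across the clause boundary.
Truth condition: for no (b,l) with shaped(b,l) does baked(b,l) hold.
Restrictor pairs — does the scope hold? (b2,l2):fails  (b3,l4):fails  (b3,l6):fails  (b4,l1):fails  (b4,l5):fails  (b5,l2):fails  (b6,l1):fails  (b6,l2):fails  (b7,l1):fails  (b7,l6):fails
Scope holds for no restrictor pair, so the sentence is true.

True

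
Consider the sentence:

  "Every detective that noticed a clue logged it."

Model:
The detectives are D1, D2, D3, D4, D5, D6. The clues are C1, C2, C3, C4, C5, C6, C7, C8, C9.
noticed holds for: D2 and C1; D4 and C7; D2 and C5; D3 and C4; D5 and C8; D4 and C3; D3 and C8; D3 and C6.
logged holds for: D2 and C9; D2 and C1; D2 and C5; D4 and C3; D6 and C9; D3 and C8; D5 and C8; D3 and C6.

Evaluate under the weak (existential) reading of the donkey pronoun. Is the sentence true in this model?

"it" takes "a clue" as antecedent — a donkey pronoun bound across the clause boundary.
Weak reading: every detective d with some noticed-clue has at least one noticed-clue c such that logged(d,c).
Per detective: D2:✓  D3:✓  D4:✓  D5:✓
Every detective in the restrictor has a witness.

True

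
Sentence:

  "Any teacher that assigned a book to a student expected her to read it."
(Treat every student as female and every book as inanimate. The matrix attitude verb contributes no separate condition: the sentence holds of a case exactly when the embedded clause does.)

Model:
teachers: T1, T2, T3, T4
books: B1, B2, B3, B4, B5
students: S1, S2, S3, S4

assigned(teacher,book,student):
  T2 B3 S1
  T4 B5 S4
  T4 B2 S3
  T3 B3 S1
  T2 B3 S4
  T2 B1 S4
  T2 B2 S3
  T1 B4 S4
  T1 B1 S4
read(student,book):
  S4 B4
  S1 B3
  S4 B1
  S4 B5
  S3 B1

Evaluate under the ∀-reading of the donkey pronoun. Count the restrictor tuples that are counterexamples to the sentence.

"her" takes "a student" as antecedent and "it" takes "a book"; both are donkey pronouns co-varying with the restrictor.
Strong reading: for every (t,b,s) with assigned(t,b,s), read(s,b).
Restrictor triples: (T1,B1,S4)→read(S4,B1) ✓  (T1,B4,S4)→read(S4,B4) ✓  (T2,B1,S4)→read(S4,B1) ✓  (T2,B2,S3)→read(S3,B2) ✗  (T2,B3,S1)→read(S1,B3) ✓  (T2,B3,S4)→read(S4,B3) ✗  (T3,B3,S1)→read(S1,B3) ✓  (T4,B2,S3)→read(S3,B2) ✗  (T4,B5,S4)→read(S4,B5) ✓
Counterexamples (restrictor triples failing the scope): 3.

3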